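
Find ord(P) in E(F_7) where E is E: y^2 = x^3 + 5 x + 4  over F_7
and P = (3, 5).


Compute successive multiples of P until we hit O:
  1P = (3, 5)
  2P = (2, 1)
  3P = (4, 5)
  4P = (0, 2)
  5P = (5, 0)
  6P = (0, 5)
  7P = (4, 2)
  8P = (2, 6)
  ... (continuing to 10P)
  10P = O

ord(P) = 10


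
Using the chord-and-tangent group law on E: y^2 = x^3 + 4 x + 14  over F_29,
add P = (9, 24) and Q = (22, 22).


P != Q, so use the chord formula.
s = (y2 - y1) / (x2 - x1) = (27) / (13) mod 29 = 11
x3 = s^2 - x1 - x2 mod 29 = 11^2 - 9 - 22 = 3
y3 = s (x1 - x3) - y1 mod 29 = 11 * (9 - 3) - 24 = 13

P + Q = (3, 13)


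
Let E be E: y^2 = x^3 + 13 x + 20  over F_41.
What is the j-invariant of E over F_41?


Delta = -16(4 a^3 + 27 b^2) mod 41 = 37
-1728 * (4 a)^3 = -1728 * (4*13)^3 mod 41 = 9
j = 9 * 37^(-1) mod 41 = 8

j = 8 (mod 41)


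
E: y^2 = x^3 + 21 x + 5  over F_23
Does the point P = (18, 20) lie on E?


Check whether y^2 = x^3 + 21 x + 5 (mod 23) for (x, y) = (18, 20).
LHS: y^2 = 20^2 mod 23 = 9
RHS: x^3 + 21 x + 5 = 18^3 + 21*18 + 5 mod 23 = 5
LHS != RHS

No, not on the curve


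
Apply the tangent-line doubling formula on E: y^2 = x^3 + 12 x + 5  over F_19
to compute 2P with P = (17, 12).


Doubling: s = (3 x1^2 + a) / (2 y1)
s = (3*17^2 + 12) / (2*12) mod 19 = 1
x3 = s^2 - 2 x1 mod 19 = 1^2 - 2*17 = 5
y3 = s (x1 - x3) - y1 mod 19 = 1 * (17 - 5) - 12 = 0

2P = (5, 0)


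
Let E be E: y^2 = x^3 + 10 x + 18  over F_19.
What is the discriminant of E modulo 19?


4 a^3 + 27 b^2 = 4*10^3 + 27*18^2 = 4000 + 8748 = 12748
Delta = -16 * (12748) = -203968
Delta mod 19 = 16

Delta = 16 (mod 19)


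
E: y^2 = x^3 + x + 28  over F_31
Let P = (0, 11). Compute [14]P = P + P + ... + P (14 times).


k = 14 = 1110_2 (binary, LSB first: 0111)
Double-and-add from P = (0, 11):
  bit 0 = 0: acc unchanged = O
  bit 1 = 1: acc = O + (18, 22) = (18, 22)
  bit 2 = 1: acc = (18, 22) + (23, 2) = (6, 23)
  bit 3 = 1: acc = (6, 23) + (21, 17) = (24, 9)

14P = (24, 9)


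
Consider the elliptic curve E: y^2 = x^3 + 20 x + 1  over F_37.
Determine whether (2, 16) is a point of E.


Check whether y^2 = x^3 + 20 x + 1 (mod 37) for (x, y) = (2, 16).
LHS: y^2 = 16^2 mod 37 = 34
RHS: x^3 + 20 x + 1 = 2^3 + 20*2 + 1 mod 37 = 12
LHS != RHS

No, not on the curve


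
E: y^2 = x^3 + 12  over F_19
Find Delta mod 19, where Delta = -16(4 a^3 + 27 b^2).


4 a^3 + 27 b^2 = 4*0^3 + 27*12^2 = 0 + 3888 = 3888
Delta = -16 * (3888) = -62208
Delta mod 19 = 17

Delta = 17 (mod 19)


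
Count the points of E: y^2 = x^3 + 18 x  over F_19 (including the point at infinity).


For each x in F_19, count y with y^2 = x^3 + 18 x + 0 mod 19:
  x = 0: RHS = 0, y in [0]  -> 1 point(s)
  x = 1: RHS = 0, y in [0]  -> 1 point(s)
  x = 2: RHS = 6, y in [5, 14]  -> 2 point(s)
  x = 3: RHS = 5, y in [9, 10]  -> 2 point(s)
  x = 5: RHS = 6, y in [5, 14]  -> 2 point(s)
  x = 6: RHS = 1, y in [1, 18]  -> 2 point(s)
  x = 9: RHS = 17, y in [6, 13]  -> 2 point(s)
  x = 11: RHS = 9, y in [3, 16]  -> 2 point(s)
  x = 12: RHS = 6, y in [5, 14]  -> 2 point(s)
  x = 15: RHS = 16, y in [4, 15]  -> 2 point(s)
  x = 18: RHS = 0, y in [0]  -> 1 point(s)
Affine points: 19. Add the point at infinity: total = 20.

#E(F_19) = 20


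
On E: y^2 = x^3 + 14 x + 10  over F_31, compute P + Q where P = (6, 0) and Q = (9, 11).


P != Q, so use the chord formula.
s = (y2 - y1) / (x2 - x1) = (11) / (3) mod 31 = 14
x3 = s^2 - x1 - x2 mod 31 = 14^2 - 6 - 9 = 26
y3 = s (x1 - x3) - y1 mod 31 = 14 * (6 - 26) - 0 = 30

P + Q = (26, 30)


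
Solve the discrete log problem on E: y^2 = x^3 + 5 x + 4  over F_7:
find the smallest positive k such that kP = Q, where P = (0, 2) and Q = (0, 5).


Enumerate multiples of P until we hit Q = (0, 5):
  1P = (0, 2)
  2P = (2, 6)
  3P = (2, 1)
  4P = (0, 5)
Match found at i = 4.

k = 4


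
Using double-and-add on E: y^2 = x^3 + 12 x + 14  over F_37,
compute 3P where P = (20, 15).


k = 3 = 11_2 (binary, LSB first: 11)
Double-and-add from P = (20, 15):
  bit 0 = 1: acc = O + (20, 15) = (20, 15)
  bit 1 = 1: acc = (20, 15) + (13, 31) = (13, 6)

3P = (13, 6)


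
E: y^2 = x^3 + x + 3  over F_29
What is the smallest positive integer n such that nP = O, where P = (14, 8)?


Compute successive multiples of P until we hit O:
  1P = (14, 8)
  2P = (8, 28)
  3P = (2, 10)
  4P = (9, 25)
  5P = (28, 28)
  6P = (21, 11)
  7P = (22, 1)
  8P = (6, 14)
  ... (continuing to 18P)
  18P = O

ord(P) = 18


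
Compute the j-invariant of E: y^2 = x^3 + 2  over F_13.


Delta = -16(4 a^3 + 27 b^2) mod 13 = 1
-1728 * (4 a)^3 = -1728 * (4*0)^3 mod 13 = 0
j = 0 * 1^(-1) mod 13 = 0

j = 0 (mod 13)


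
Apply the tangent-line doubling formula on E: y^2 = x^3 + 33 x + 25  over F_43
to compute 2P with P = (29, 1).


Doubling: s = (3 x1^2 + a) / (2 y1)
s = (3*29^2 + 33) / (2*1) mod 43 = 31
x3 = s^2 - 2 x1 mod 43 = 31^2 - 2*29 = 0
y3 = s (x1 - x3) - y1 mod 43 = 31 * (29 - 0) - 1 = 38

2P = (0, 38)


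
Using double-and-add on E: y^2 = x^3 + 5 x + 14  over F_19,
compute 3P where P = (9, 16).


k = 3 = 11_2 (binary, LSB first: 11)
Double-and-add from P = (9, 16):
  bit 0 = 1: acc = O + (9, 16) = (9, 16)
  bit 1 = 1: acc = (9, 16) + (10, 0) = (9, 3)

3P = (9, 3)


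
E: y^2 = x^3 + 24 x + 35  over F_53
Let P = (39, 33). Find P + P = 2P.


Doubling: s = (3 x1^2 + a) / (2 y1)
s = (3*39^2 + 24) / (2*33) mod 53 = 43
x3 = s^2 - 2 x1 mod 53 = 43^2 - 2*39 = 22
y3 = s (x1 - x3) - y1 mod 53 = 43 * (39 - 22) - 33 = 9

2P = (22, 9)


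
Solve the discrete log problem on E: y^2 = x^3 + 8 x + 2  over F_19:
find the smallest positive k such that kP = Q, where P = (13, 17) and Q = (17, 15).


Enumerate multiples of P until we hit Q = (17, 15):
  1P = (13, 17)
  2P = (17, 4)
  3P = (15, 18)
  4P = (15, 1)
  5P = (17, 15)
Match found at i = 5.

k = 5


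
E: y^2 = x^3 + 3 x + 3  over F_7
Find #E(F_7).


For each x in F_7, count y with y^2 = x^3 + 3 x + 3 mod 7:
  x = 1: RHS = 0, y in [0]  -> 1 point(s)
  x = 3: RHS = 4, y in [2, 5]  -> 2 point(s)
  x = 4: RHS = 2, y in [3, 4]  -> 2 point(s)
Affine points: 5. Add the point at infinity: total = 6.

#E(F_7) = 6


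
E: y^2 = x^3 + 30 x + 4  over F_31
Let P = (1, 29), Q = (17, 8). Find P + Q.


P != Q, so use the chord formula.
s = (y2 - y1) / (x2 - x1) = (10) / (16) mod 31 = 20
x3 = s^2 - x1 - x2 mod 31 = 20^2 - 1 - 17 = 10
y3 = s (x1 - x3) - y1 mod 31 = 20 * (1 - 10) - 29 = 8

P + Q = (10, 8)


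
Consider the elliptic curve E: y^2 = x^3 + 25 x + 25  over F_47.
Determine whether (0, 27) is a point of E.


Check whether y^2 = x^3 + 25 x + 25 (mod 47) for (x, y) = (0, 27).
LHS: y^2 = 27^2 mod 47 = 24
RHS: x^3 + 25 x + 25 = 0^3 + 25*0 + 25 mod 47 = 25
LHS != RHS

No, not on the curve


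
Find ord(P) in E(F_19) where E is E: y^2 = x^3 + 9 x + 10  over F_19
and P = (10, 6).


Compute successive multiples of P until we hit O:
  1P = (10, 6)
  2P = (3, 8)
  3P = (15, 9)
  4P = (5, 16)
  5P = (8, 9)
  6P = (8, 10)
  7P = (5, 3)
  8P = (15, 10)
  ... (continuing to 11P)
  11P = O

ord(P) = 11


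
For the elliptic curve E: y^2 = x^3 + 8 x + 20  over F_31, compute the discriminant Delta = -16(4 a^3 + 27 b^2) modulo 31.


4 a^3 + 27 b^2 = 4*8^3 + 27*20^2 = 2048 + 10800 = 12848
Delta = -16 * (12848) = -205568
Delta mod 31 = 24

Delta = 24 (mod 31)


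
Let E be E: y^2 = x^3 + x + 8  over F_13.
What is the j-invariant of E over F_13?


Delta = -16(4 a^3 + 27 b^2) mod 13 = 4
-1728 * (4 a)^3 = -1728 * (4*1)^3 mod 13 = 12
j = 12 * 4^(-1) mod 13 = 3

j = 3 (mod 13)


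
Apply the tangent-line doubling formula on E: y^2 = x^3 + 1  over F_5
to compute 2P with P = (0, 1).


Doubling: s = (3 x1^2 + a) / (2 y1)
s = (3*0^2 + 0) / (2*1) mod 5 = 0
x3 = s^2 - 2 x1 mod 5 = 0^2 - 2*0 = 0
y3 = s (x1 - x3) - y1 mod 5 = 0 * (0 - 0) - 1 = 4

2P = (0, 4)


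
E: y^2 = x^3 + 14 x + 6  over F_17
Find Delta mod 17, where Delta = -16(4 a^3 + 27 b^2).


4 a^3 + 27 b^2 = 4*14^3 + 27*6^2 = 10976 + 972 = 11948
Delta = -16 * (11948) = -191168
Delta mod 17 = 14

Delta = 14 (mod 17)


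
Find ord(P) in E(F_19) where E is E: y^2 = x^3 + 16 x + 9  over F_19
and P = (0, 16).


Compute successive multiples of P until we hit O:
  1P = (0, 16)
  2P = (5, 10)
  3P = (1, 8)
  4P = (6, 13)
  5P = (18, 12)
  6P = (17, 11)
  7P = (13, 18)
  8P = (4, 17)
  ... (continuing to 19P)
  19P = O

ord(P) = 19


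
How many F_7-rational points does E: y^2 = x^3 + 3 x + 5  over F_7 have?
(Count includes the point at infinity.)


For each x in F_7, count y with y^2 = x^3 + 3 x + 5 mod 7:
  x = 1: RHS = 2, y in [3, 4]  -> 2 point(s)
  x = 4: RHS = 4, y in [2, 5]  -> 2 point(s)
  x = 6: RHS = 1, y in [1, 6]  -> 2 point(s)
Affine points: 6. Add the point at infinity: total = 7.

#E(F_7) = 7


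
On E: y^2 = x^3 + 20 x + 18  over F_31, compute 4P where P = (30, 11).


k = 4 = 100_2 (binary, LSB first: 001)
Double-and-add from P = (30, 11):
  bit 0 = 0: acc unchanged = O
  bit 1 = 0: acc unchanged = O
  bit 2 = 1: acc = O + (18, 14) = (18, 14)

4P = (18, 14)


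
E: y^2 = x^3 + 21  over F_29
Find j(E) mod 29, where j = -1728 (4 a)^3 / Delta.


Delta = -16(4 a^3 + 27 b^2) mod 29 = 18
-1728 * (4 a)^3 = -1728 * (4*0)^3 mod 29 = 0
j = 0 * 18^(-1) mod 29 = 0

j = 0 (mod 29)


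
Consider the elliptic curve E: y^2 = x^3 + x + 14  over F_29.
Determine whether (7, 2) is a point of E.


Check whether y^2 = x^3 + 1 x + 14 (mod 29) for (x, y) = (7, 2).
LHS: y^2 = 2^2 mod 29 = 4
RHS: x^3 + 1 x + 14 = 7^3 + 1*7 + 14 mod 29 = 16
LHS != RHS

No, not on the curve


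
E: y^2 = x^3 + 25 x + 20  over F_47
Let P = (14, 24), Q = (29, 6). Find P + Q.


P != Q, so use the chord formula.
s = (y2 - y1) / (x2 - x1) = (29) / (15) mod 47 = 27
x3 = s^2 - x1 - x2 mod 47 = 27^2 - 14 - 29 = 28
y3 = s (x1 - x3) - y1 mod 47 = 27 * (14 - 28) - 24 = 21

P + Q = (28, 21)


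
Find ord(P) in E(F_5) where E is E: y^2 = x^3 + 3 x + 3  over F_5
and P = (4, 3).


Compute successive multiples of P until we hit O:
  1P = (4, 3)
  2P = (3, 3)
  3P = (3, 2)
  4P = (4, 2)
  5P = O

ord(P) = 5


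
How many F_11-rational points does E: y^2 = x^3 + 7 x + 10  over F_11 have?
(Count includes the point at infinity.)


For each x in F_11, count y with y^2 = x^3 + 7 x + 10 mod 11:
  x = 3: RHS = 3, y in [5, 6]  -> 2 point(s)
  x = 4: RHS = 3, y in [5, 6]  -> 2 point(s)
  x = 5: RHS = 5, y in [4, 7]  -> 2 point(s)
  x = 6: RHS = 4, y in [2, 9]  -> 2 point(s)
Affine points: 8. Add the point at infinity: total = 9.

#E(F_11) = 9


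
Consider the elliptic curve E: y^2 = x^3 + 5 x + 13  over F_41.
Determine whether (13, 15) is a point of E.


Check whether y^2 = x^3 + 5 x + 13 (mod 41) for (x, y) = (13, 15).
LHS: y^2 = 15^2 mod 41 = 20
RHS: x^3 + 5 x + 13 = 13^3 + 5*13 + 13 mod 41 = 20
LHS = RHS

Yes, on the curve


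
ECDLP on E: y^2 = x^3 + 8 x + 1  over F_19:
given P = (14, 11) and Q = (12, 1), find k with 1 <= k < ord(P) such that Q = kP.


Enumerate multiples of P until we hit Q = (12, 1):
  1P = (14, 11)
  2P = (7, 18)
  3P = (18, 12)
  4P = (12, 18)
  5P = (10, 13)
  6P = (0, 1)
  7P = (9, 17)
  8P = (2, 5)
  9P = (8, 11)
  10P = (16, 8)
  11P = (15, 0)
  12P = (16, 11)
  13P = (8, 8)
  14P = (2, 14)
  15P = (9, 2)
  16P = (0, 18)
  17P = (10, 6)
  18P = (12, 1)
Match found at i = 18.

k = 18


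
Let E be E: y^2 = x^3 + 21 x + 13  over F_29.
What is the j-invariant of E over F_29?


Delta = -16(4 a^3 + 27 b^2) mod 29 = 12
-1728 * (4 a)^3 = -1728 * (4*21)^3 mod 29 = 24
j = 24 * 12^(-1) mod 29 = 2

j = 2 (mod 29)


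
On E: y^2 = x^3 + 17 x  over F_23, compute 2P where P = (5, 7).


Doubling: s = (3 x1^2 + a) / (2 y1)
s = (3*5^2 + 17) / (2*7) mod 23 = 0
x3 = s^2 - 2 x1 mod 23 = 0^2 - 2*5 = 13
y3 = s (x1 - x3) - y1 mod 23 = 0 * (5 - 13) - 7 = 16

2P = (13, 16)


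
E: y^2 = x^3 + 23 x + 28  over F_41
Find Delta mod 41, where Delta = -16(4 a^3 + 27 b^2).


4 a^3 + 27 b^2 = 4*23^3 + 27*28^2 = 48668 + 21168 = 69836
Delta = -16 * (69836) = -1117376
Delta mod 41 = 38

Delta = 38 (mod 41)


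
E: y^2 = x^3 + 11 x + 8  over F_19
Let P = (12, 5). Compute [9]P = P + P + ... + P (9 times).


k = 9 = 1001_2 (binary, LSB first: 1001)
Double-and-add from P = (12, 5):
  bit 0 = 1: acc = O + (12, 5) = (12, 5)
  bit 1 = 0: acc unchanged = (12, 5)
  bit 2 = 0: acc unchanged = (12, 5)
  bit 3 = 1: acc = (12, 5) + (13, 7) = (17, 4)

9P = (17, 4)


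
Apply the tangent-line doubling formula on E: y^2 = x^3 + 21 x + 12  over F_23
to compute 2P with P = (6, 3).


Doubling: s = (3 x1^2 + a) / (2 y1)
s = (3*6^2 + 21) / (2*3) mod 23 = 10
x3 = s^2 - 2 x1 mod 23 = 10^2 - 2*6 = 19
y3 = s (x1 - x3) - y1 mod 23 = 10 * (6 - 19) - 3 = 5

2P = (19, 5)


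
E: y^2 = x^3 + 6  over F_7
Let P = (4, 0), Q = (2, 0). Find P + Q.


P != Q, so use the chord formula.
s = (y2 - y1) / (x2 - x1) = (0) / (5) mod 7 = 0
x3 = s^2 - x1 - x2 mod 7 = 0^2 - 4 - 2 = 1
y3 = s (x1 - x3) - y1 mod 7 = 0 * (4 - 1) - 0 = 0

P + Q = (1, 0)


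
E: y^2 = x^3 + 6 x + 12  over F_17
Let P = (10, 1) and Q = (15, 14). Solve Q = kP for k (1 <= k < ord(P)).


Enumerate multiples of P until we hit Q = (15, 14):
  1P = (10, 1)
  2P = (14, 16)
  3P = (6, 14)
  4P = (2, 7)
  5P = (13, 14)
  6P = (9, 9)
  7P = (11, 7)
  8P = (15, 3)
  9P = (1, 6)
  10P = (4, 7)
  11P = (4, 10)
  12P = (1, 11)
  13P = (15, 14)
Match found at i = 13.

k = 13


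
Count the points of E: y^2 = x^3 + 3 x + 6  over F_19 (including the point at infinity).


For each x in F_19, count y with y^2 = x^3 + 3 x + 6 mod 19:
  x = 0: RHS = 6, y in [5, 14]  -> 2 point(s)
  x = 2: RHS = 1, y in [1, 18]  -> 2 point(s)
  x = 3: RHS = 4, y in [2, 17]  -> 2 point(s)
  x = 4: RHS = 6, y in [5, 14]  -> 2 point(s)
  x = 7: RHS = 9, y in [3, 16]  -> 2 point(s)
  x = 13: RHS = 0, y in [0]  -> 1 point(s)
  x = 15: RHS = 6, y in [5, 14]  -> 2 point(s)
  x = 17: RHS = 11, y in [7, 12]  -> 2 point(s)
Affine points: 15. Add the point at infinity: total = 16.

#E(F_19) = 16


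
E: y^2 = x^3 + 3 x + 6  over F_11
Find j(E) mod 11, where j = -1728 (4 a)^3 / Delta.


Delta = -16(4 a^3 + 27 b^2) mod 11 = 1
-1728 * (4 a)^3 = -1728 * (4*3)^3 mod 11 = 10
j = 10 * 1^(-1) mod 11 = 10

j = 10 (mod 11)


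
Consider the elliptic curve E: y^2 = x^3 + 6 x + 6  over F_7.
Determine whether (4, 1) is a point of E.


Check whether y^2 = x^3 + 6 x + 6 (mod 7) for (x, y) = (4, 1).
LHS: y^2 = 1^2 mod 7 = 1
RHS: x^3 + 6 x + 6 = 4^3 + 6*4 + 6 mod 7 = 3
LHS != RHS

No, not on the curve


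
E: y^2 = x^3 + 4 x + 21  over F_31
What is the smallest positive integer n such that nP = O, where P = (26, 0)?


Compute successive multiples of P until we hit O:
  1P = (26, 0)
  2P = O

ord(P) = 2


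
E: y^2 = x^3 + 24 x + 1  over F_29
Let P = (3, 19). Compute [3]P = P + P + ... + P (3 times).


k = 3 = 11_2 (binary, LSB first: 11)
Double-and-add from P = (3, 19):
  bit 0 = 1: acc = O + (3, 19) = (3, 19)
  bit 1 = 1: acc = (3, 19) + (10, 9) = (21, 15)

3P = (21, 15)


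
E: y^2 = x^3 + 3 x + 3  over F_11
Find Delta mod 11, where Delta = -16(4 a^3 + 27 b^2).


4 a^3 + 27 b^2 = 4*3^3 + 27*3^2 = 108 + 243 = 351
Delta = -16 * (351) = -5616
Delta mod 11 = 5

Delta = 5 (mod 11)


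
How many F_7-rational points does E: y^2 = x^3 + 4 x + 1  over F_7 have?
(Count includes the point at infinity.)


For each x in F_7, count y with y^2 = x^3 + 4 x + 1 mod 7:
  x = 0: RHS = 1, y in [1, 6]  -> 2 point(s)
  x = 4: RHS = 4, y in [2, 5]  -> 2 point(s)
Affine points: 4. Add the point at infinity: total = 5.

#E(F_7) = 5


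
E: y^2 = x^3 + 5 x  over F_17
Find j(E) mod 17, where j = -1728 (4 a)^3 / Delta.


Delta = -16(4 a^3 + 27 b^2) mod 17 = 7
-1728 * (4 a)^3 = -1728 * (4*5)^3 mod 17 = 9
j = 9 * 7^(-1) mod 17 = 11

j = 11 (mod 17)


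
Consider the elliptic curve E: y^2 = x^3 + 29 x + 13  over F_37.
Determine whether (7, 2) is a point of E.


Check whether y^2 = x^3 + 29 x + 13 (mod 37) for (x, y) = (7, 2).
LHS: y^2 = 2^2 mod 37 = 4
RHS: x^3 + 29 x + 13 = 7^3 + 29*7 + 13 mod 37 = 4
LHS = RHS

Yes, on the curve


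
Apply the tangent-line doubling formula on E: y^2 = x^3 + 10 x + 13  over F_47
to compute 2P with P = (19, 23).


Doubling: s = (3 x1^2 + a) / (2 y1)
s = (3*19^2 + 10) / (2*23) mod 47 = 35
x3 = s^2 - 2 x1 mod 47 = 35^2 - 2*19 = 12
y3 = s (x1 - x3) - y1 mod 47 = 35 * (19 - 12) - 23 = 34

2P = (12, 34)


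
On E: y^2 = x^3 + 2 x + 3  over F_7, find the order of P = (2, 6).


Compute successive multiples of P until we hit O:
  1P = (2, 6)
  2P = (3, 1)
  3P = (6, 0)
  4P = (3, 6)
  5P = (2, 1)
  6P = O

ord(P) = 6


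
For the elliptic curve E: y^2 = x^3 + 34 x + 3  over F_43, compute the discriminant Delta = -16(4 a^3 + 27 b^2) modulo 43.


4 a^3 + 27 b^2 = 4*34^3 + 27*3^2 = 157216 + 243 = 157459
Delta = -16 * (157459) = -2519344
Delta mod 43 = 26

Delta = 26 (mod 43)


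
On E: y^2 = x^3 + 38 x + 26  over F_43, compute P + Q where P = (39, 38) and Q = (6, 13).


P != Q, so use the chord formula.
s = (y2 - y1) / (x2 - x1) = (18) / (10) mod 43 = 19
x3 = s^2 - x1 - x2 mod 43 = 19^2 - 39 - 6 = 15
y3 = s (x1 - x3) - y1 mod 43 = 19 * (39 - 15) - 38 = 31

P + Q = (15, 31)


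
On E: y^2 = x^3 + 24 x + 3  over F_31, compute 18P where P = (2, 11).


k = 18 = 10010_2 (binary, LSB first: 01001)
Double-and-add from P = (2, 11):
  bit 0 = 0: acc unchanged = O
  bit 1 = 1: acc = O + (12, 29) = (12, 29)
  bit 2 = 0: acc unchanged = (12, 29)
  bit 3 = 0: acc unchanged = (12, 29)
  bit 4 = 1: acc = (12, 29) + (9, 7) = (19, 23)

18P = (19, 23)


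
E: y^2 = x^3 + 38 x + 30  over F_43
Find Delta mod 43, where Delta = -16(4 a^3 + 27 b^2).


4 a^3 + 27 b^2 = 4*38^3 + 27*30^2 = 219488 + 24300 = 243788
Delta = -16 * (243788) = -3900608
Delta mod 43 = 8

Delta = 8 (mod 43)


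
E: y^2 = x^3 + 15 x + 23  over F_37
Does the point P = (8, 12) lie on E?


Check whether y^2 = x^3 + 15 x + 23 (mod 37) for (x, y) = (8, 12).
LHS: y^2 = 12^2 mod 37 = 33
RHS: x^3 + 15 x + 23 = 8^3 + 15*8 + 23 mod 37 = 26
LHS != RHS

No, not on the curve


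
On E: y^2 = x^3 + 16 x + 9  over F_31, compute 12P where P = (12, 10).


k = 12 = 1100_2 (binary, LSB first: 0011)
Double-and-add from P = (12, 10):
  bit 0 = 0: acc unchanged = O
  bit 1 = 0: acc unchanged = O
  bit 2 = 1: acc = O + (5, 20) = (5, 20)
  bit 3 = 1: acc = (5, 20) + (0, 3) = (14, 30)

12P = (14, 30)


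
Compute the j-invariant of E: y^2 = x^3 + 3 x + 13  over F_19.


Delta = -16(4 a^3 + 27 b^2) mod 19 = 10
-1728 * (4 a)^3 = -1728 * (4*3)^3 mod 19 = 18
j = 18 * 10^(-1) mod 19 = 17

j = 17 (mod 19)


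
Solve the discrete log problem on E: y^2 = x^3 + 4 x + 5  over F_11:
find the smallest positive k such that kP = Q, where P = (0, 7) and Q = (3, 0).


Enumerate multiples of P until we hit Q = (3, 0):
  1P = (0, 7)
  2P = (3, 0)
Match found at i = 2.

k = 2


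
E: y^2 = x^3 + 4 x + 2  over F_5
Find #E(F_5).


For each x in F_5, count y with y^2 = x^3 + 4 x + 2 mod 5:
  x = 3: RHS = 1, y in [1, 4]  -> 2 point(s)
Affine points: 2. Add the point at infinity: total = 3.

#E(F_5) = 3


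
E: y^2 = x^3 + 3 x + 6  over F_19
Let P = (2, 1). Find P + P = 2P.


Doubling: s = (3 x1^2 + a) / (2 y1)
s = (3*2^2 + 3) / (2*1) mod 19 = 17
x3 = s^2 - 2 x1 mod 19 = 17^2 - 2*2 = 0
y3 = s (x1 - x3) - y1 mod 19 = 17 * (2 - 0) - 1 = 14

2P = (0, 14)


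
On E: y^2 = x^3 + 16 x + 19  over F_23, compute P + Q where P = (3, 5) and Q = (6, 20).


P != Q, so use the chord formula.
s = (y2 - y1) / (x2 - x1) = (15) / (3) mod 23 = 5
x3 = s^2 - x1 - x2 mod 23 = 5^2 - 3 - 6 = 16
y3 = s (x1 - x3) - y1 mod 23 = 5 * (3 - 16) - 5 = 22

P + Q = (16, 22)


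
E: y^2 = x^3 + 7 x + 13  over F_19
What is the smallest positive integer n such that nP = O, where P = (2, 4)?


Compute successive multiples of P until we hit O:
  1P = (2, 4)
  2P = (15, 15)
  3P = (8, 7)
  4P = (14, 9)
  5P = (7, 5)
  6P = (7, 14)
  7P = (14, 10)
  8P = (8, 12)
  ... (continuing to 11P)
  11P = O

ord(P) = 11


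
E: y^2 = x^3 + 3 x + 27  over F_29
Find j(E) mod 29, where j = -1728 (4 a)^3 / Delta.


Delta = -16(4 a^3 + 27 b^2) mod 29 = 24
-1728 * (4 a)^3 = -1728 * (4*3)^3 mod 29 = 1
j = 1 * 24^(-1) mod 29 = 23

j = 23 (mod 29)


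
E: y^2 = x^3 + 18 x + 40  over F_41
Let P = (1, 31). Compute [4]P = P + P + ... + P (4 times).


k = 4 = 100_2 (binary, LSB first: 001)
Double-and-add from P = (1, 31):
  bit 0 = 0: acc unchanged = O
  bit 1 = 0: acc unchanged = O
  bit 2 = 1: acc = O + (38, 0) = (38, 0)

4P = (38, 0)


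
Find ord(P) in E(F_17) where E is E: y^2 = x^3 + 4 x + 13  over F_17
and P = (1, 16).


Compute successive multiples of P until we hit O:
  1P = (1, 16)
  2P = (6, 10)
  3P = (6, 7)
  4P = (1, 1)
  5P = O

ord(P) = 5


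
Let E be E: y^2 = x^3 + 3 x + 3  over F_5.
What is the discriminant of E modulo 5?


4 a^3 + 27 b^2 = 4*3^3 + 27*3^2 = 108 + 243 = 351
Delta = -16 * (351) = -5616
Delta mod 5 = 4

Delta = 4 (mod 5)


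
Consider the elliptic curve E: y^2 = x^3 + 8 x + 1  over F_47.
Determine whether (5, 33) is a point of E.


Check whether y^2 = x^3 + 8 x + 1 (mod 47) for (x, y) = (5, 33).
LHS: y^2 = 33^2 mod 47 = 8
RHS: x^3 + 8 x + 1 = 5^3 + 8*5 + 1 mod 47 = 25
LHS != RHS

No, not on the curve


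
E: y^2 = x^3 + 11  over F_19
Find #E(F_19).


For each x in F_19, count y with y^2 = x^3 + 0 x + 11 mod 19:
  x = 0: RHS = 11, y in [7, 12]  -> 2 point(s)
  x = 2: RHS = 0, y in [0]  -> 1 point(s)
  x = 3: RHS = 0, y in [0]  -> 1 point(s)
  x = 10: RHS = 4, y in [2, 17]  -> 2 point(s)
  x = 13: RHS = 4, y in [2, 17]  -> 2 point(s)
  x = 14: RHS = 0, y in [0]  -> 1 point(s)
  x = 15: RHS = 4, y in [2, 17]  -> 2 point(s)
Affine points: 11. Add the point at infinity: total = 12.

#E(F_19) = 12


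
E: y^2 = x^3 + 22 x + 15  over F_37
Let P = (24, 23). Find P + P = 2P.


Doubling: s = (3 x1^2 + a) / (2 y1)
s = (3*24^2 + 22) / (2*23) mod 37 = 30
x3 = s^2 - 2 x1 mod 37 = 30^2 - 2*24 = 1
y3 = s (x1 - x3) - y1 mod 37 = 30 * (24 - 1) - 23 = 1

2P = (1, 1)


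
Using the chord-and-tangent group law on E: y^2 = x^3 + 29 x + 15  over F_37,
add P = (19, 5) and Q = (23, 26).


P != Q, so use the chord formula.
s = (y2 - y1) / (x2 - x1) = (21) / (4) mod 37 = 33
x3 = s^2 - x1 - x2 mod 37 = 33^2 - 19 - 23 = 11
y3 = s (x1 - x3) - y1 mod 37 = 33 * (19 - 11) - 5 = 0

P + Q = (11, 0)


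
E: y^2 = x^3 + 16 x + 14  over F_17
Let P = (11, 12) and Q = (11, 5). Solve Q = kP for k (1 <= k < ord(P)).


Enumerate multiples of P until we hit Q = (11, 5):
  1P = (11, 12)
  2P = (8, 12)
  3P = (15, 5)
  4P = (10, 16)
  5P = (12, 9)
  6P = (3, 15)
  7P = (5, 7)
  8P = (5, 10)
  9P = (3, 2)
  10P = (12, 8)
  11P = (10, 1)
  12P = (15, 12)
  13P = (8, 5)
  14P = (11, 5)
Match found at i = 14.

k = 14


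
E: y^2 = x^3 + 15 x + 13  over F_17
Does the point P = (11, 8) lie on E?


Check whether y^2 = x^3 + 15 x + 13 (mod 17) for (x, y) = (11, 8).
LHS: y^2 = 8^2 mod 17 = 13
RHS: x^3 + 15 x + 13 = 11^3 + 15*11 + 13 mod 17 = 13
LHS = RHS

Yes, on the curve


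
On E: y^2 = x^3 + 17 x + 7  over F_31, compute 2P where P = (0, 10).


Doubling: s = (3 x1^2 + a) / (2 y1)
s = (3*0^2 + 17) / (2*10) mod 31 = 21
x3 = s^2 - 2 x1 mod 31 = 21^2 - 2*0 = 7
y3 = s (x1 - x3) - y1 mod 31 = 21 * (0 - 7) - 10 = 29

2P = (7, 29)


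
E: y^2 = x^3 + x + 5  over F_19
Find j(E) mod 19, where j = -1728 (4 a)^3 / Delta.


Delta = -16(4 a^3 + 27 b^2) mod 19 = 4
-1728 * (4 a)^3 = -1728 * (4*1)^3 mod 19 = 7
j = 7 * 4^(-1) mod 19 = 16

j = 16 (mod 19)


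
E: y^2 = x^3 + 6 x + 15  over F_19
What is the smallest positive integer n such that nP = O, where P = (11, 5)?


Compute successive multiples of P until we hit O:
  1P = (11, 5)
  2P = (6, 18)
  3P = (8, 10)
  4P = (7, 1)
  5P = (2, 4)
  6P = (10, 12)
  7P = (9, 0)
  8P = (10, 7)
  ... (continuing to 14P)
  14P = O

ord(P) = 14


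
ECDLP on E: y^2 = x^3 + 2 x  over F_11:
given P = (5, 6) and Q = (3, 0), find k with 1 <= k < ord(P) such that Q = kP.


Enumerate multiples of P until we hit Q = (3, 0):
  1P = (5, 6)
  2P = (1, 5)
  3P = (3, 0)
Match found at i = 3.

k = 3


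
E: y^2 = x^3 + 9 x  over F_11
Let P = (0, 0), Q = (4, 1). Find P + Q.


P != Q, so use the chord formula.
s = (y2 - y1) / (x2 - x1) = (1) / (4) mod 11 = 3
x3 = s^2 - x1 - x2 mod 11 = 3^2 - 0 - 4 = 5
y3 = s (x1 - x3) - y1 mod 11 = 3 * (0 - 5) - 0 = 7

P + Q = (5, 7)


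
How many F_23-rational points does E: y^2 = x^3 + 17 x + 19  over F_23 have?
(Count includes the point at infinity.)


For each x in F_23, count y with y^2 = x^3 + 17 x + 19 mod 23:
  x = 4: RHS = 13, y in [6, 17]  -> 2 point(s)
  x = 8: RHS = 0, y in [0]  -> 1 point(s)
  x = 9: RHS = 4, y in [2, 21]  -> 2 point(s)
  x = 10: RHS = 16, y in [4, 19]  -> 2 point(s)
  x = 17: RHS = 0, y in [0]  -> 1 point(s)
  x = 18: RHS = 16, y in [4, 19]  -> 2 point(s)
  x = 19: RHS = 2, y in [5, 18]  -> 2 point(s)
  x = 21: RHS = 0, y in [0]  -> 1 point(s)
  x = 22: RHS = 1, y in [1, 22]  -> 2 point(s)
Affine points: 15. Add the point at infinity: total = 16.

#E(F_23) = 16


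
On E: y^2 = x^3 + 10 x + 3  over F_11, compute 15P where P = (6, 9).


k = 15 = 1111_2 (binary, LSB first: 1111)
Double-and-add from P = (6, 9):
  bit 0 = 1: acc = O + (6, 9) = (6, 9)
  bit 1 = 1: acc = (6, 9) + (3, 7) = (0, 6)
  bit 2 = 1: acc = (0, 6) + (8, 1) = (7, 8)
  bit 3 = 1: acc = (7, 8) + (10, 6) = (3, 4)

15P = (3, 4)


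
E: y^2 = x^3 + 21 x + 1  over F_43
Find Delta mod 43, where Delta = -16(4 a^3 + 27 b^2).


4 a^3 + 27 b^2 = 4*21^3 + 27*1^2 = 37044 + 27 = 37071
Delta = -16 * (37071) = -593136
Delta mod 43 = 6

Delta = 6 (mod 43)


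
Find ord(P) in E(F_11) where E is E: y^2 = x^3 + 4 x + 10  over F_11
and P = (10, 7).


Compute successive multiples of P until we hit O:
  1P = (10, 7)
  2P = (5, 1)
  3P = (8, 2)
  4P = (2, 2)
  5P = (3, 7)
  6P = (9, 4)
  7P = (1, 9)
  8P = (1, 2)
  ... (continuing to 15P)
  15P = O

ord(P) = 15


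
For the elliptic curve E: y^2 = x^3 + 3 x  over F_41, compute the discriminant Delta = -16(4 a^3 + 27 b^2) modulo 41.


4 a^3 + 27 b^2 = 4*3^3 + 27*0^2 = 108 + 0 = 108
Delta = -16 * (108) = -1728
Delta mod 41 = 35

Delta = 35 (mod 41)


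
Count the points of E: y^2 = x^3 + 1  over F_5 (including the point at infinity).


For each x in F_5, count y with y^2 = x^3 + 0 x + 1 mod 5:
  x = 0: RHS = 1, y in [1, 4]  -> 2 point(s)
  x = 2: RHS = 4, y in [2, 3]  -> 2 point(s)
  x = 4: RHS = 0, y in [0]  -> 1 point(s)
Affine points: 5. Add the point at infinity: total = 6.

#E(F_5) = 6


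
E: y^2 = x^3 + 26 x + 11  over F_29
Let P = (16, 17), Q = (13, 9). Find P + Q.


P != Q, so use the chord formula.
s = (y2 - y1) / (x2 - x1) = (21) / (26) mod 29 = 22
x3 = s^2 - x1 - x2 mod 29 = 22^2 - 16 - 13 = 20
y3 = s (x1 - x3) - y1 mod 29 = 22 * (16 - 20) - 17 = 11

P + Q = (20, 11)


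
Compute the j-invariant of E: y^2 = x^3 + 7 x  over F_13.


Delta = -16(4 a^3 + 27 b^2) mod 13 = 5
-1728 * (4 a)^3 = -1728 * (4*7)^3 mod 13 = 8
j = 8 * 5^(-1) mod 13 = 12

j = 12 (mod 13)


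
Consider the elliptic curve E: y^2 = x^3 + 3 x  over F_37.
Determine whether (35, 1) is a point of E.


Check whether y^2 = x^3 + 3 x + 0 (mod 37) for (x, y) = (35, 1).
LHS: y^2 = 1^2 mod 37 = 1
RHS: x^3 + 3 x + 0 = 35^3 + 3*35 + 0 mod 37 = 23
LHS != RHS

No, not on the curve


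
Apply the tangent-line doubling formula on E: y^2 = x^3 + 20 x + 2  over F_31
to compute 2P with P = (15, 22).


Doubling: s = (3 x1^2 + a) / (2 y1)
s = (3*15^2 + 20) / (2*22) mod 31 = 1
x3 = s^2 - 2 x1 mod 31 = 1^2 - 2*15 = 2
y3 = s (x1 - x3) - y1 mod 31 = 1 * (15 - 2) - 22 = 22

2P = (2, 22)


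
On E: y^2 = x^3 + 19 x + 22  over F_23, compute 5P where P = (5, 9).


k = 5 = 101_2 (binary, LSB first: 101)
Double-and-add from P = (5, 9):
  bit 0 = 1: acc = O + (5, 9) = (5, 9)
  bit 1 = 0: acc unchanged = (5, 9)
  bit 2 = 1: acc = (5, 9) + (18, 20) = (18, 3)

5P = (18, 3)


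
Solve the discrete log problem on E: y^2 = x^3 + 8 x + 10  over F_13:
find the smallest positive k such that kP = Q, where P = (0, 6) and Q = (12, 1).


Enumerate multiples of P until we hit Q = (12, 1):
  1P = (0, 6)
  2P = (12, 12)
  3P = (11, 8)
  4P = (3, 10)
  5P = (6, 12)
  6P = (8, 12)
  7P = (8, 1)
  8P = (6, 1)
  9P = (3, 3)
  10P = (11, 5)
  11P = (12, 1)
Match found at i = 11.

k = 11


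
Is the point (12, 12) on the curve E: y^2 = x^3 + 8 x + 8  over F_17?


Check whether y^2 = x^3 + 8 x + 8 (mod 17) for (x, y) = (12, 12).
LHS: y^2 = 12^2 mod 17 = 8
RHS: x^3 + 8 x + 8 = 12^3 + 8*12 + 8 mod 17 = 13
LHS != RHS

No, not on the curve


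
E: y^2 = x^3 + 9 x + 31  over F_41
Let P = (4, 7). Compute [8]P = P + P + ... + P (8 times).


k = 8 = 1000_2 (binary, LSB first: 0001)
Double-and-add from P = (4, 7):
  bit 0 = 0: acc unchanged = O
  bit 1 = 0: acc unchanged = O
  bit 2 = 0: acc unchanged = O
  bit 3 = 1: acc = O + (33, 29) = (33, 29)

8P = (33, 29)


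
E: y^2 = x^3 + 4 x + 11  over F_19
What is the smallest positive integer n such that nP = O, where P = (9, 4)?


Compute successive multiples of P until we hit O:
  1P = (9, 4)
  2P = (1, 15)
  3P = (10, 14)
  4P = (5, 17)
  5P = (12, 1)
  6P = (18, 5)
  7P = (15, 8)
  8P = (6, 17)
  ... (continuing to 21P)
  21P = O

ord(P) = 21


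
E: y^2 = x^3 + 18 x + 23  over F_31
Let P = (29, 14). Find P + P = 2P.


Doubling: s = (3 x1^2 + a) / (2 y1)
s = (3*29^2 + 18) / (2*14) mod 31 = 21
x3 = s^2 - 2 x1 mod 31 = 21^2 - 2*29 = 11
y3 = s (x1 - x3) - y1 mod 31 = 21 * (29 - 11) - 14 = 23

2P = (11, 23)


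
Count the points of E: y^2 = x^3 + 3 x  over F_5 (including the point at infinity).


For each x in F_5, count y with y^2 = x^3 + 3 x + 0 mod 5:
  x = 0: RHS = 0, y in [0]  -> 1 point(s)
  x = 1: RHS = 4, y in [2, 3]  -> 2 point(s)
  x = 2: RHS = 4, y in [2, 3]  -> 2 point(s)
  x = 3: RHS = 1, y in [1, 4]  -> 2 point(s)
  x = 4: RHS = 1, y in [1, 4]  -> 2 point(s)
Affine points: 9. Add the point at infinity: total = 10.

#E(F_5) = 10


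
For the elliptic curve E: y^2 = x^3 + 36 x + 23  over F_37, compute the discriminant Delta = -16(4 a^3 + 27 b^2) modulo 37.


4 a^3 + 27 b^2 = 4*36^3 + 27*23^2 = 186624 + 14283 = 200907
Delta = -16 * (200907) = -3214512
Delta mod 37 = 11

Delta = 11 (mod 37)


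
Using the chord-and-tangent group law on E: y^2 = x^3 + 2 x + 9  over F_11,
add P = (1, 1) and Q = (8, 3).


P != Q, so use the chord formula.
s = (y2 - y1) / (x2 - x1) = (2) / (7) mod 11 = 5
x3 = s^2 - x1 - x2 mod 11 = 5^2 - 1 - 8 = 5
y3 = s (x1 - x3) - y1 mod 11 = 5 * (1 - 5) - 1 = 1

P + Q = (5, 1)


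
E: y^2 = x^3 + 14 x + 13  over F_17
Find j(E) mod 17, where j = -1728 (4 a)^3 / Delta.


Delta = -16(4 a^3 + 27 b^2) mod 17 = 1
-1728 * (4 a)^3 = -1728 * (4*14)^3 mod 17 = 2
j = 2 * 1^(-1) mod 17 = 2

j = 2 (mod 17)


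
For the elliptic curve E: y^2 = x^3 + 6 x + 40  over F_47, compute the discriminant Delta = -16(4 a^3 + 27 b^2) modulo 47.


4 a^3 + 27 b^2 = 4*6^3 + 27*40^2 = 864 + 43200 = 44064
Delta = -16 * (44064) = -705024
Delta mod 47 = 23

Delta = 23 (mod 47)


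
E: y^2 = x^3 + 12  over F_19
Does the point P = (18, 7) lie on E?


Check whether y^2 = x^3 + 0 x + 12 (mod 19) for (x, y) = (18, 7).
LHS: y^2 = 7^2 mod 19 = 11
RHS: x^3 + 0 x + 12 = 18^3 + 0*18 + 12 mod 19 = 11
LHS = RHS

Yes, on the curve


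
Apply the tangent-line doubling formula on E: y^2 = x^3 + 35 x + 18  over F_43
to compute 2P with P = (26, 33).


Doubling: s = (3 x1^2 + a) / (2 y1)
s = (3*26^2 + 35) / (2*33) mod 43 = 28
x3 = s^2 - 2 x1 mod 43 = 28^2 - 2*26 = 1
y3 = s (x1 - x3) - y1 mod 43 = 28 * (26 - 1) - 33 = 22

2P = (1, 22)


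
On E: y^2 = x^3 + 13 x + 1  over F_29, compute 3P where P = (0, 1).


k = 3 = 11_2 (binary, LSB first: 11)
Double-and-add from P = (0, 1):
  bit 0 = 1: acc = O + (0, 1) = (0, 1)
  bit 1 = 1: acc = (0, 1) + (6, 18) = (27, 24)

3P = (27, 24)


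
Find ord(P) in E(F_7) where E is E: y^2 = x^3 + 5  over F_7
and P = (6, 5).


Compute successive multiples of P until we hit O:
  1P = (6, 5)
  2P = (3, 5)
  3P = (5, 2)
  4P = (5, 5)
  5P = (3, 2)
  6P = (6, 2)
  7P = O

ord(P) = 7


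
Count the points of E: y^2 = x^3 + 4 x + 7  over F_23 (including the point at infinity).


For each x in F_23, count y with y^2 = x^3 + 4 x + 7 mod 23:
  x = 1: RHS = 12, y in [9, 14]  -> 2 point(s)
  x = 2: RHS = 0, y in [0]  -> 1 point(s)
  x = 3: RHS = 0, y in [0]  -> 1 point(s)
  x = 4: RHS = 18, y in [8, 15]  -> 2 point(s)
  x = 9: RHS = 13, y in [6, 17]  -> 2 point(s)
  x = 10: RHS = 12, y in [9, 14]  -> 2 point(s)
  x = 11: RHS = 2, y in [5, 18]  -> 2 point(s)
  x = 12: RHS = 12, y in [9, 14]  -> 2 point(s)
  x = 13: RHS = 2, y in [5, 18]  -> 2 point(s)
  x = 14: RHS = 1, y in [1, 22]  -> 2 point(s)
  x = 16: RHS = 4, y in [2, 21]  -> 2 point(s)
  x = 18: RHS = 0, y in [0]  -> 1 point(s)
  x = 22: RHS = 2, y in [5, 18]  -> 2 point(s)
Affine points: 23. Add the point at infinity: total = 24.

#E(F_23) = 24


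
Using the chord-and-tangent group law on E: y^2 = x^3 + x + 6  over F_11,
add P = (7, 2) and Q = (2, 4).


P != Q, so use the chord formula.
s = (y2 - y1) / (x2 - x1) = (2) / (6) mod 11 = 4
x3 = s^2 - x1 - x2 mod 11 = 4^2 - 7 - 2 = 7
y3 = s (x1 - x3) - y1 mod 11 = 4 * (7 - 7) - 2 = 9

P + Q = (7, 9)


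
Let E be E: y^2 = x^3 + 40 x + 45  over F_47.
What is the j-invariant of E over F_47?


Delta = -16(4 a^3 + 27 b^2) mod 47 = 14
-1728 * (4 a)^3 = -1728 * (4*40)^3 mod 47 = 14
j = 14 * 14^(-1) mod 47 = 1

j = 1 (mod 47)


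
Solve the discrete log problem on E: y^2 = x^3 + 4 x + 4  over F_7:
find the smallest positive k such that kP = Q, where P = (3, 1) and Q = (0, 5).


Enumerate multiples of P until we hit Q = (0, 5):
  1P = (3, 1)
  2P = (5, 3)
  3P = (0, 2)
  4P = (1, 3)
  5P = (4, 0)
  6P = (1, 4)
  7P = (0, 5)
Match found at i = 7.

k = 7


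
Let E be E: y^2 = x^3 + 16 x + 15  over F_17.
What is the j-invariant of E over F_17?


Delta = -16(4 a^3 + 27 b^2) mod 17 = 2
-1728 * (4 a)^3 = -1728 * (4*16)^3 mod 17 = 7
j = 7 * 2^(-1) mod 17 = 12

j = 12 (mod 17)


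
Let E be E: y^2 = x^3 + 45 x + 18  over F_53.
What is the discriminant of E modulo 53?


4 a^3 + 27 b^2 = 4*45^3 + 27*18^2 = 364500 + 8748 = 373248
Delta = -16 * (373248) = -5971968
Delta mod 53 = 19

Delta = 19 (mod 53)


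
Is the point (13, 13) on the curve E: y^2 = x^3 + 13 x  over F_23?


Check whether y^2 = x^3 + 13 x + 0 (mod 23) for (x, y) = (13, 13).
LHS: y^2 = 13^2 mod 23 = 8
RHS: x^3 + 13 x + 0 = 13^3 + 13*13 + 0 mod 23 = 20
LHS != RHS

No, not on the curve


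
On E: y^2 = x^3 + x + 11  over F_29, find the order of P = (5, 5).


Compute successive multiples of P until we hit O:
  1P = (5, 5)
  2P = (6, 28)
  3P = (25, 28)
  4P = (22, 3)
  5P = (27, 1)
  6P = (21, 19)
  7P = (16, 18)
  8P = (7, 19)
  ... (continuing to 29P)
  29P = O

ord(P) = 29


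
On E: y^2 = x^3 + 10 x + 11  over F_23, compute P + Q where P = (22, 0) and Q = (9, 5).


P != Q, so use the chord formula.
s = (y2 - y1) / (x2 - x1) = (5) / (10) mod 23 = 12
x3 = s^2 - x1 - x2 mod 23 = 12^2 - 22 - 9 = 21
y3 = s (x1 - x3) - y1 mod 23 = 12 * (22 - 21) - 0 = 12

P + Q = (21, 12)


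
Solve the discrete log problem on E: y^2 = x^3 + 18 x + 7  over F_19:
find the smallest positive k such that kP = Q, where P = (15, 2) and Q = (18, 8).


Enumerate multiples of P until we hit Q = (18, 8):
  1P = (15, 2)
  2P = (0, 8)
  3P = (11, 4)
  4P = (17, 18)
  5P = (13, 14)
  6P = (8, 13)
  7P = (7, 18)
  8P = (1, 8)
  9P = (9, 9)
  10P = (18, 11)
  11P = (14, 1)
  12P = (10, 3)
  13P = (10, 16)
  14P = (14, 18)
  15P = (18, 8)
Match found at i = 15.

k = 15


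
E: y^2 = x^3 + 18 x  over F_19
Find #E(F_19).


For each x in F_19, count y with y^2 = x^3 + 18 x + 0 mod 19:
  x = 0: RHS = 0, y in [0]  -> 1 point(s)
  x = 1: RHS = 0, y in [0]  -> 1 point(s)
  x = 2: RHS = 6, y in [5, 14]  -> 2 point(s)
  x = 3: RHS = 5, y in [9, 10]  -> 2 point(s)
  x = 5: RHS = 6, y in [5, 14]  -> 2 point(s)
  x = 6: RHS = 1, y in [1, 18]  -> 2 point(s)
  x = 9: RHS = 17, y in [6, 13]  -> 2 point(s)
  x = 11: RHS = 9, y in [3, 16]  -> 2 point(s)
  x = 12: RHS = 6, y in [5, 14]  -> 2 point(s)
  x = 15: RHS = 16, y in [4, 15]  -> 2 point(s)
  x = 18: RHS = 0, y in [0]  -> 1 point(s)
Affine points: 19. Add the point at infinity: total = 20.

#E(F_19) = 20


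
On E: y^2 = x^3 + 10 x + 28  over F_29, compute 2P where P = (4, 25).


Doubling: s = (3 x1^2 + a) / (2 y1)
s = (3*4^2 + 10) / (2*25) mod 29 = 0
x3 = s^2 - 2 x1 mod 29 = 0^2 - 2*4 = 21
y3 = s (x1 - x3) - y1 mod 29 = 0 * (4 - 21) - 25 = 4

2P = (21, 4)


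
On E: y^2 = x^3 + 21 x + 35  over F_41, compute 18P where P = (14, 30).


k = 18 = 10010_2 (binary, LSB first: 01001)
Double-and-add from P = (14, 30):
  bit 0 = 0: acc unchanged = O
  bit 1 = 1: acc = O + (29, 33) = (29, 33)
  bit 2 = 0: acc unchanged = (29, 33)
  bit 3 = 0: acc unchanged = (29, 33)
  bit 4 = 1: acc = (29, 33) + (30, 21) = (3, 24)

18P = (3, 24)


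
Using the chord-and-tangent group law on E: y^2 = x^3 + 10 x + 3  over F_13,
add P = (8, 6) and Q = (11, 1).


P != Q, so use the chord formula.
s = (y2 - y1) / (x2 - x1) = (8) / (3) mod 13 = 7
x3 = s^2 - x1 - x2 mod 13 = 7^2 - 8 - 11 = 4
y3 = s (x1 - x3) - y1 mod 13 = 7 * (8 - 4) - 6 = 9

P + Q = (4, 9)


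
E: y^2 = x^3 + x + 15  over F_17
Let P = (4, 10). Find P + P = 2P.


Doubling: s = (3 x1^2 + a) / (2 y1)
s = (3*4^2 + 1) / (2*10) mod 17 = 5
x3 = s^2 - 2 x1 mod 17 = 5^2 - 2*4 = 0
y3 = s (x1 - x3) - y1 mod 17 = 5 * (4 - 0) - 10 = 10

2P = (0, 10)


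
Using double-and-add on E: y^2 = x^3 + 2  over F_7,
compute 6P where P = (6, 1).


k = 6 = 110_2 (binary, LSB first: 011)
Double-and-add from P = (6, 1):
  bit 0 = 0: acc unchanged = O
  bit 1 = 1: acc = O + (6, 6) = (6, 6)
  bit 2 = 1: acc = (6, 6) + (6, 1) = O

6P = O


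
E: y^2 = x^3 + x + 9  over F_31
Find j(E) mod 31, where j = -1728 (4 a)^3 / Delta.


Delta = -16(4 a^3 + 27 b^2) mod 31 = 5
-1728 * (4 a)^3 = -1728 * (4*1)^3 mod 31 = 16
j = 16 * 5^(-1) mod 31 = 28

j = 28 (mod 31)


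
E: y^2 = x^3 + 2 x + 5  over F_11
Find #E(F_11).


For each x in F_11, count y with y^2 = x^3 + 2 x + 5 mod 11:
  x = 0: RHS = 5, y in [4, 7]  -> 2 point(s)
  x = 3: RHS = 5, y in [4, 7]  -> 2 point(s)
  x = 4: RHS = 0, y in [0]  -> 1 point(s)
  x = 8: RHS = 5, y in [4, 7]  -> 2 point(s)
  x = 9: RHS = 4, y in [2, 9]  -> 2 point(s)
Affine points: 9. Add the point at infinity: total = 10.

#E(F_11) = 10


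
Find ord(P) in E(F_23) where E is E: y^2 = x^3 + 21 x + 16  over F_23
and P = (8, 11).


Compute successive multiples of P until we hit O:
  1P = (8, 11)
  2P = (20, 15)
  3P = (13, 18)
  4P = (15, 16)
  5P = (16, 3)
  6P = (0, 4)
  7P = (19, 11)
  8P = (19, 12)
  ... (continuing to 15P)
  15P = O

ord(P) = 15


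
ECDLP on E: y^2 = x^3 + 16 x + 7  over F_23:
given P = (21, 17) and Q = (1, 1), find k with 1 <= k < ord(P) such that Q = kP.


Enumerate multiples of P until we hit Q = (1, 1):
  1P = (21, 17)
  2P = (12, 8)
  3P = (14, 13)
  4P = (1, 1)
Match found at i = 4.

k = 4


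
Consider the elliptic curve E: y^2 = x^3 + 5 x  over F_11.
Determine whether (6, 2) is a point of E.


Check whether y^2 = x^3 + 5 x + 0 (mod 11) for (x, y) = (6, 2).
LHS: y^2 = 2^2 mod 11 = 4
RHS: x^3 + 5 x + 0 = 6^3 + 5*6 + 0 mod 11 = 4
LHS = RHS

Yes, on the curve


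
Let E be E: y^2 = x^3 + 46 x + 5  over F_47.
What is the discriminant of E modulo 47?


4 a^3 + 27 b^2 = 4*46^3 + 27*5^2 = 389344 + 675 = 390019
Delta = -16 * (390019) = -6240304
Delta mod 47 = 27

Delta = 27 (mod 47)


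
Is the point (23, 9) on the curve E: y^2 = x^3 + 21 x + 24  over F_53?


Check whether y^2 = x^3 + 21 x + 24 (mod 53) for (x, y) = (23, 9).
LHS: y^2 = 9^2 mod 53 = 28
RHS: x^3 + 21 x + 24 = 23^3 + 21*23 + 24 mod 53 = 7
LHS != RHS

No, not on the curve


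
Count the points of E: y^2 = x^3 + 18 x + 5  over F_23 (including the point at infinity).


For each x in F_23, count y with y^2 = x^3 + 18 x + 5 mod 23:
  x = 1: RHS = 1, y in [1, 22]  -> 2 point(s)
  x = 2: RHS = 3, y in [7, 16]  -> 2 point(s)
  x = 4: RHS = 3, y in [7, 16]  -> 2 point(s)
  x = 5: RHS = 13, y in [6, 17]  -> 2 point(s)
  x = 10: RHS = 12, y in [9, 14]  -> 2 point(s)
  x = 11: RHS = 16, y in [4, 19]  -> 2 point(s)
  x = 15: RHS = 16, y in [4, 19]  -> 2 point(s)
  x = 17: RHS = 3, y in [7, 16]  -> 2 point(s)
  x = 20: RHS = 16, y in [4, 19]  -> 2 point(s)
  x = 22: RHS = 9, y in [3, 20]  -> 2 point(s)
Affine points: 20. Add the point at infinity: total = 21.

#E(F_23) = 21
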